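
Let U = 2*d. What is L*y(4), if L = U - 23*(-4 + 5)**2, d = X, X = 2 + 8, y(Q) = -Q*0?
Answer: 0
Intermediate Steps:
y(Q) = 0
X = 10
d = 10
U = 20 (U = 2*10 = 20)
L = -3 (L = 20 - 23*(-4 + 5)**2 = 20 - 23*1**2 = 20 - 23 = -3)
L*y(4) = -3*0 = 0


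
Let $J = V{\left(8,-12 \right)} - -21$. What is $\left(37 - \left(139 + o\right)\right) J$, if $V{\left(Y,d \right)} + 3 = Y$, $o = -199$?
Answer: $2522$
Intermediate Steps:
$V{\left(Y,d \right)} = -3 + Y$
$J = 26$ ($J = \left(-3 + 8\right) - -21 = 5 + 21 = 26$)
$\left(37 - \left(139 + o\right)\right) J = \left(37 - -60\right) 26 = \left(37 + \left(-139 + 199\right)\right) 26 = \left(37 + 60\right) 26 = 97 \cdot 26 = 2522$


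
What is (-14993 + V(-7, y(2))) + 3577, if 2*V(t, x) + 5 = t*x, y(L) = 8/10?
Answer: -114213/10 ≈ -11421.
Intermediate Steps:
y(L) = ⅘ (y(L) = 8*(⅒) = ⅘)
V(t, x) = -5/2 + t*x/2 (V(t, x) = -5/2 + (t*x)/2 = -5/2 + t*x/2)
(-14993 + V(-7, y(2))) + 3577 = (-14993 + (-5/2 + (½)*(-7)*(⅘))) + 3577 = (-14993 + (-5/2 - 14/5)) + 3577 = (-14993 - 53/10) + 3577 = -149983/10 + 3577 = -114213/10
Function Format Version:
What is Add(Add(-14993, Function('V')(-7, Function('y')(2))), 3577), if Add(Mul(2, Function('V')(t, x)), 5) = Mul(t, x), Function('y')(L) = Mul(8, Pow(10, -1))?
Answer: Rational(-114213, 10) ≈ -11421.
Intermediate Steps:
Function('y')(L) = Rational(4, 5) (Function('y')(L) = Mul(8, Rational(1, 10)) = Rational(4, 5))
Function('V')(t, x) = Add(Rational(-5, 2), Mul(Rational(1, 2), t, x)) (Function('V')(t, x) = Add(Rational(-5, 2), Mul(Rational(1, 2), Mul(t, x))) = Add(Rational(-5, 2), Mul(Rational(1, 2), t, x)))
Add(Add(-14993, Function('V')(-7, Function('y')(2))), 3577) = Add(Add(-14993, Add(Rational(-5, 2), Mul(Rational(1, 2), -7, Rational(4, 5)))), 3577) = Add(Add(-14993, Add(Rational(-5, 2), Rational(-14, 5))), 3577) = Add(Add(-14993, Rational(-53, 10)), 3577) = Add(Rational(-149983, 10), 3577) = Rational(-114213, 10)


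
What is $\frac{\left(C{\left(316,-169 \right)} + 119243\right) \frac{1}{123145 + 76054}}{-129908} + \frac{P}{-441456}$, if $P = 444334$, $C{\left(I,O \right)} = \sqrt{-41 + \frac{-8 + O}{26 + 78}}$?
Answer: $- \frac{1437290642422367}{1427974616011944} - \frac{i \sqrt{115466}}{1345632271984} \approx -1.0065 - 2.5252 \cdot 10^{-10} i$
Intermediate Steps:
$C{\left(I,O \right)} = \sqrt{- \frac{534}{13} + \frac{O}{104}}$ ($C{\left(I,O \right)} = \sqrt{-41 + \frac{-8 + O}{104}} = \sqrt{-41 + \left(-8 + O\right) \frac{1}{104}} = \sqrt{-41 + \left(- \frac{1}{13} + \frac{O}{104}\right)} = \sqrt{- \frac{534}{13} + \frac{O}{104}}$)
$\frac{\left(C{\left(316,-169 \right)} + 119243\right) \frac{1}{123145 + 76054}}{-129908} + \frac{P}{-441456} = \frac{\left(\frac{\sqrt{-111072 + 26 \left(-169\right)}}{52} + 119243\right) \frac{1}{123145 + 76054}}{-129908} + \frac{444334}{-441456} = \frac{\frac{\sqrt{-111072 - 4394}}{52} + 119243}{199199} \left(- \frac{1}{129908}\right) + 444334 \left(- \frac{1}{441456}\right) = \left(\frac{\sqrt{-115466}}{52} + 119243\right) \frac{1}{199199} \left(- \frac{1}{129908}\right) - \frac{222167}{220728} = \left(\frac{i \sqrt{115466}}{52} + 119243\right) \frac{1}{199199} \left(- \frac{1}{129908}\right) - \frac{222167}{220728} = \left(119243 + \frac{i \sqrt{115466}}{52}\right) \frac{1}{199199} \left(- \frac{1}{129908}\right) - \frac{222167}{220728} = \left(\frac{119243}{199199} + \frac{i \sqrt{115466}}{10358348}\right) \left(- \frac{1}{129908}\right) - \frac{222167}{220728} = \left(- \frac{119243}{25877543692} - \frac{i \sqrt{115466}}{1345632271984}\right) - \frac{222167}{220728} = - \frac{1437290642422367}{1427974616011944} - \frac{i \sqrt{115466}}{1345632271984}$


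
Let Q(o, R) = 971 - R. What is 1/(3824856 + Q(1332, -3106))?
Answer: 1/3828933 ≈ 2.6117e-7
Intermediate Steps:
1/(3824856 + Q(1332, -3106)) = 1/(3824856 + (971 - 1*(-3106))) = 1/(3824856 + (971 + 3106)) = 1/(3824856 + 4077) = 1/3828933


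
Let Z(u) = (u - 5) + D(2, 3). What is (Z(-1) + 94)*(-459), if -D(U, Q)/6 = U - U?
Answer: -40392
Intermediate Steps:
D(U, Q) = 0 (D(U, Q) = -6*(U - U) = -6*0 = 0)
Z(u) = -5 + u (Z(u) = (u - 5) + 0 = (-5 + u) + 0 = -5 + u)
(Z(-1) + 94)*(-459) = ((-5 - 1) + 94)*(-459) = (-6 + 94)*(-459) = 88*(-459) = -40392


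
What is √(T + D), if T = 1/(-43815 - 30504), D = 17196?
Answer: √94978903359837/74319 ≈ 131.13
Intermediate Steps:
T = -1/74319 (T = 1/(-74319) = -1/74319 ≈ -1.3456e-5)
√(T + D) = √(-1/74319 + 17196) = √(1277989523/74319) = √94978903359837/74319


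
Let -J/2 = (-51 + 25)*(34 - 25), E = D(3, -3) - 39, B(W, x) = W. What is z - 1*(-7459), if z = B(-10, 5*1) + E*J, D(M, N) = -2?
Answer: -11739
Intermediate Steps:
E = -41 (E = -2 - 39 = -41)
J = 468 (J = -2*(-51 + 25)*(34 - 25) = -(-52)*9 = -2*(-234) = 468)
z = -19198 (z = -10 - 41*468 = -10 - 19188 = -19198)
z - 1*(-7459) = -19198 - 1*(-7459) = -19198 + 7459 = -11739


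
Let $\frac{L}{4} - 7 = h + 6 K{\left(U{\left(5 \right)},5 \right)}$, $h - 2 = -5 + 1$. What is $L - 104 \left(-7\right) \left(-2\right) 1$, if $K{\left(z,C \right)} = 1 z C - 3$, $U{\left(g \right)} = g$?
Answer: $-908$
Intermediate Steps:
$h = -2$ ($h = 2 + \left(-5 + 1\right) = 2 - 4 = -2$)
$K{\left(z,C \right)} = -3 + C z$ ($K{\left(z,C \right)} = z C - 3 = C z - 3 = -3 + C z$)
$L = 548$ ($L = 28 + 4 \left(-2 + 6 \left(-3 + 5 \cdot 5\right)\right) = 28 + 4 \left(-2 + 6 \left(-3 + 25\right)\right) = 28 + 4 \left(-2 + 6 \cdot 22\right) = 28 + 4 \left(-2 + 132\right) = 28 + 4 \cdot 130 = 28 + 520 = 548$)
$L - 104 \left(-7\right) \left(-2\right) 1 = 548 - 104 \left(-7\right) \left(-2\right) 1 = 548 - 104 \cdot 14 \cdot 1 = 548 - 1456 = -908$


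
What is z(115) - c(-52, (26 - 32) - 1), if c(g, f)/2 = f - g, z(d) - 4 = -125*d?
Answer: -14461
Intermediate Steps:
z(d) = 4 - 125*d
c(g, f) = -2*g + 2*f (c(g, f) = 2*(f - g) = -2*g + 2*f)
z(115) - c(-52, (26 - 32) - 1) = (4 - 125*115) - (-2*(-52) + 2*((26 - 32) - 1)) = (4 - 14375) - (104 + 2*(-6 - 1)) = -14371 - (104 + 2*(-7)) = -14371 - (104 - 14) = -14371 - 1*90 = -14371 - 90 = -14461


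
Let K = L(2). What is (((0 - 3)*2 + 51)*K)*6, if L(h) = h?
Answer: 540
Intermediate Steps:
K = 2
(((0 - 3)*2 + 51)*K)*6 = (((0 - 3)*2 + 51)*2)*6 = ((-3*2 + 51)*2)*6 = ((-6 + 51)*2)*6 = (45*2)*6 = 90*6 = 540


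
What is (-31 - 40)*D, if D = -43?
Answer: 3053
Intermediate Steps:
(-31 - 40)*D = (-31 - 40)*(-43) = -71*(-43) = 3053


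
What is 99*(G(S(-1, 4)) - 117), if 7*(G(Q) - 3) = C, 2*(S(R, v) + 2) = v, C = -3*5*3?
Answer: -83457/7 ≈ -11922.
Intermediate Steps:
C = -45 (C = -15*3 = -45)
S(R, v) = -2 + v/2
G(Q) = -24/7 (G(Q) = 3 + (1/7)*(-45) = 3 - 45/7 = -24/7)
99*(G(S(-1, 4)) - 117) = 99*(-24/7 - 117) = 99*(-843/7) = -83457/7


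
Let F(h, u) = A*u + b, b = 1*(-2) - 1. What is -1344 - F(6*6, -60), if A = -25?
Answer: -2841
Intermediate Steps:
b = -3 (b = -2 - 1 = -3)
F(h, u) = -3 - 25*u (F(h, u) = -25*u - 3 = -3 - 25*u)
-1344 - F(6*6, -60) = -1344 - (-3 - 25*(-60)) = -1344 - (-3 + 1500) = -1344 - 1*1497 = -1344 - 1497 = -2841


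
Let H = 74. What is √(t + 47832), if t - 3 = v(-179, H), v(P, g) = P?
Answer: 2*√11914 ≈ 218.30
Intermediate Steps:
t = -176 (t = 3 - 179 = -176)
√(t + 47832) = √(-176 + 47832) = √47656 = 2*√11914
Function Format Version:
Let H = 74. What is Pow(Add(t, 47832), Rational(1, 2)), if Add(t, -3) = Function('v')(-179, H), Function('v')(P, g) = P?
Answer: Mul(2, Pow(11914, Rational(1, 2))) ≈ 218.30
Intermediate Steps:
t = -176 (t = Add(3, -179) = -176)
Pow(Add(t, 47832), Rational(1, 2)) = Pow(Add(-176, 47832), Rational(1, 2)) = Pow(47656, Rational(1, 2)) = Mul(2, Pow(11914, Rational(1, 2)))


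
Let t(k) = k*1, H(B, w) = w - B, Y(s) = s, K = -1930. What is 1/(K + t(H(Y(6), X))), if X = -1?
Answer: -1/1937 ≈ -0.00051626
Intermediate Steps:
t(k) = k
1/(K + t(H(Y(6), X))) = 1/(-1930 + (-1 - 1*6)) = 1/(-1930 + (-1 - 6)) = 1/(-1930 - 7) = 1/(-1937) = -1/1937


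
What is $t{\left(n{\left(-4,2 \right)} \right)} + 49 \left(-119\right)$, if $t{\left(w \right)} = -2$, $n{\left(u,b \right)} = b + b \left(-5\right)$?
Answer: $-5833$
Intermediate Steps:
$n{\left(u,b \right)} = - 4 b$ ($n{\left(u,b \right)} = b - 5 b = - 4 b$)
$t{\left(n{\left(-4,2 \right)} \right)} + 49 \left(-119\right) = -2 + 49 \left(-119\right) = -2 - 5831 = -5833$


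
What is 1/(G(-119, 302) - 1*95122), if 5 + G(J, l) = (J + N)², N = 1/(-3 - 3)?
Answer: -36/2913347 ≈ -1.2357e-5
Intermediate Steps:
N = -⅙ (N = 1/(-6) = -⅙ ≈ -0.16667)
G(J, l) = -5 + (-⅙ + J)² (G(J, l) = -5 + (J - ⅙)² = -5 + (-⅙ + J)²)
1/(G(-119, 302) - 1*95122) = 1/((-5 + (-1 + 6*(-119))²/36) - 1*95122) = 1/((-5 + (-1 - 714)²/36) - 95122) = 1/((-5 + (1/36)*(-715)²) - 95122) = 1/((-5 + (1/36)*511225) - 95122) = 1/((-5 + 511225/36) - 95122) = 1/(511045/36 - 95122) = 1/(-2913347/36) = -36/2913347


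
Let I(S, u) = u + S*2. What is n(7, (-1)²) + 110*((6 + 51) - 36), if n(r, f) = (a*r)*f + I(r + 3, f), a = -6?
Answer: 2289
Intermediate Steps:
I(S, u) = u + 2*S
n(r, f) = 6 + f + 2*r - 6*f*r (n(r, f) = (-6*r)*f + (f + 2*(r + 3)) = -6*f*r + (f + 2*(3 + r)) = -6*f*r + (f + (6 + 2*r)) = -6*f*r + (6 + f + 2*r) = 6 + f + 2*r - 6*f*r)
n(7, (-1)²) + 110*((6 + 51) - 36) = (6 + (-1)² + 2*7 - 6*(-1)²*7) + 110*((6 + 51) - 36) = (6 + 1 + 14 - 6*1*7) + 110*(57 - 36) = (6 + 1 + 14 - 42) + 110*21 = -21 + 2310 = 2289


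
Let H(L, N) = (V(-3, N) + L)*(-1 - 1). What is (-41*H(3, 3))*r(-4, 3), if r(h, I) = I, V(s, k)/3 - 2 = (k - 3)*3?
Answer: 2214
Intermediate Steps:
V(s, k) = -21 + 9*k (V(s, k) = 6 + 3*((k - 3)*3) = 6 + 3*((-3 + k)*3) = 6 + 3*(-9 + 3*k) = 6 + (-27 + 9*k) = -21 + 9*k)
H(L, N) = 42 - 18*N - 2*L (H(L, N) = ((-21 + 9*N) + L)*(-1 - 1) = (-21 + L + 9*N)*(-2) = 42 - 18*N - 2*L)
(-41*H(3, 3))*r(-4, 3) = -41*(42 - 18*3 - 2*3)*3 = -41*(42 - 54 - 6)*3 = -41*(-18)*3 = 738*3 = 2214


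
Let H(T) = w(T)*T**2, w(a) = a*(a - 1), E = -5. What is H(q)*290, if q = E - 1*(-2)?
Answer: 31320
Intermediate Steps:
w(a) = a*(-1 + a)
q = -3 (q = -5 - 1*(-2) = -5 + 2 = -3)
H(T) = T**3*(-1 + T) (H(T) = (T*(-1 + T))*T**2 = T**3*(-1 + T))
H(q)*290 = ((-3)**3*(-1 - 3))*290 = -27*(-4)*290 = 108*290 = 31320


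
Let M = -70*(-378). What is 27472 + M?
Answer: 53932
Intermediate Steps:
M = 26460
27472 + M = 27472 + 26460 = 53932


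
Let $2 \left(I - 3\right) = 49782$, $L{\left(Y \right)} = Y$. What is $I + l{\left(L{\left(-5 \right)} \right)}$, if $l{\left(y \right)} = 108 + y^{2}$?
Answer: $25027$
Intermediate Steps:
$I = 24894$ ($I = 3 + \frac{1}{2} \cdot 49782 = 3 + 24891 = 24894$)
$I + l{\left(L{\left(-5 \right)} \right)} = 24894 + \left(108 + \left(-5\right)^{2}\right) = 24894 + \left(108 + 25\right) = 24894 + 133 = 25027$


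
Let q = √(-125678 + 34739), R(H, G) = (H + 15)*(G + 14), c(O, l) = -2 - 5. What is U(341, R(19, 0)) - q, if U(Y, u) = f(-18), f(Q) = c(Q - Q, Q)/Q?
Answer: 7/18 - I*√90939 ≈ 0.38889 - 301.56*I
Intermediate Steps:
c(O, l) = -7
R(H, G) = (14 + G)*(15 + H) (R(H, G) = (15 + H)*(14 + G) = (14 + G)*(15 + H))
q = I*√90939 (q = √(-90939) = I*√90939 ≈ 301.56*I)
f(Q) = -7/Q
U(Y, u) = 7/18 (U(Y, u) = -7/(-18) = -7*(-1/18) = 7/18)
U(341, R(19, 0)) - q = 7/18 - I*√90939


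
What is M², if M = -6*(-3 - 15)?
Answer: 11664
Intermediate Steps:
M = 108 (M = -6*(-18) = 108)
M² = 108² = 11664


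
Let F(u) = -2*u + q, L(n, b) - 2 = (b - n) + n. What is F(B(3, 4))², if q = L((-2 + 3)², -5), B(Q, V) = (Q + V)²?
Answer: 10201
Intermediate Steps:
L(n, b) = 2 + b (L(n, b) = 2 + ((b - n) + n) = 2 + b)
q = -3 (q = 2 - 5 = -3)
F(u) = -3 - 2*u (F(u) = -2*u - 3 = -3 - 2*u)
F(B(3, 4))² = (-3 - 2*(3 + 4)²)² = (-3 - 2*7²)² = (-3 - 2*49)² = (-3 - 98)² = (-101)² = 10201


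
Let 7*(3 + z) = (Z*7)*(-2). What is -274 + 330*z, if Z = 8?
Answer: -6544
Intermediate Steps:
z = -19 (z = -3 + ((8*7)*(-2))/7 = -3 + (56*(-2))/7 = -3 + (⅐)*(-112) = -3 - 16 = -19)
-274 + 330*z = -274 + 330*(-19) = -274 - 6270 = -6544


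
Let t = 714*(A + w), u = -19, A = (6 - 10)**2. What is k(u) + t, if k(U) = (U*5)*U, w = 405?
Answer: 302399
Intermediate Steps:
A = 16 (A = (-4)**2 = 16)
t = 300594 (t = 714*(16 + 405) = 714*421 = 300594)
k(U) = 5*U**2 (k(U) = (5*U)*U = 5*U**2)
k(u) + t = 5*(-19)**2 + 300594 = 5*361 + 300594 = 1805 + 300594 = 302399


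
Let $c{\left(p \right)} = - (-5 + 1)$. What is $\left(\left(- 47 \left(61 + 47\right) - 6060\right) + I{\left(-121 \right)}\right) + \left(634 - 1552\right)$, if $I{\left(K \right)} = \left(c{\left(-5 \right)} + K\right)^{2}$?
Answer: $1635$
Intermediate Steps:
$c{\left(p \right)} = 4$ ($c{\left(p \right)} = \left(-1\right) \left(-4\right) = 4$)
$I{\left(K \right)} = \left(4 + K\right)^{2}$
$\left(\left(- 47 \left(61 + 47\right) - 6060\right) + I{\left(-121 \right)}\right) + \left(634 - 1552\right) = \left(\left(- 47 \left(61 + 47\right) - 6060\right) + \left(4 - 121\right)^{2}\right) + \left(634 - 1552\right) = \left(\left(\left(-47\right) 108 - 6060\right) + \left(-117\right)^{2}\right) - 918 = \left(\left(-5076 - 6060\right) + 13689\right) - 918 = \left(-11136 + 13689\right) - 918 = 2553 - 918 = 1635$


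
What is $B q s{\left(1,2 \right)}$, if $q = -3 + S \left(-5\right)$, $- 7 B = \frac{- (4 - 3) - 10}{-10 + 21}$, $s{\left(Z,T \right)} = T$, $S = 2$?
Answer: $- \frac{26}{7} \approx -3.7143$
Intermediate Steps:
$B = \frac{1}{7}$ ($B = - \frac{\left(- (4 - 3) - 10\right) \frac{1}{-10 + 21}}{7} = - \frac{\left(\left(-1\right) 1 - 10\right) \frac{1}{11}}{7} = - \frac{\left(-1 - 10\right) \frac{1}{11}}{7} = - \frac{\left(-11\right) \frac{1}{11}}{7} = \left(- \frac{1}{7}\right) \left(-1\right) = \frac{1}{7} \approx 0.14286$)
$q = -13$ ($q = -3 + 2 \left(-5\right) = -3 - 10 = -13$)
$B q s{\left(1,2 \right)} = \frac{1}{7} \left(-13\right) 2 = \left(- \frac{13}{7}\right) 2 = - \frac{26}{7}$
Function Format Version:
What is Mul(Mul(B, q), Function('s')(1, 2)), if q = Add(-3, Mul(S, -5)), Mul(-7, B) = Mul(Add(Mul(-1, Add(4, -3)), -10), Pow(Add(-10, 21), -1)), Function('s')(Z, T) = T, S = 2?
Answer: Rational(-26, 7) ≈ -3.7143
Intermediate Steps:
B = Rational(1, 7) (B = Mul(Rational(-1, 7), Mul(Add(Mul(-1, Add(4, -3)), -10), Pow(Add(-10, 21), -1))) = Mul(Rational(-1, 7), Mul(Add(Mul(-1, 1), -10), Pow(11, -1))) = Mul(Rational(-1, 7), Mul(Add(-1, -10), Rational(1, 11))) = Mul(Rational(-1, 7), Mul(-11, Rational(1, 11))) = Mul(Rational(-1, 7), -1) = Rational(1, 7) ≈ 0.14286)
q = -13 (q = Add(-3, Mul(2, -5)) = Add(-3, -10) = -13)
Mul(Mul(B, q), Function('s')(1, 2)) = Mul(Mul(Rational(1, 7), -13), 2) = Mul(Rational(-13, 7), 2) = Rational(-26, 7)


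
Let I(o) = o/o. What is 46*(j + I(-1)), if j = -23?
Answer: -1012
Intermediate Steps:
I(o) = 1
46*(j + I(-1)) = 46*(-23 + 1) = 46*(-22) = -1012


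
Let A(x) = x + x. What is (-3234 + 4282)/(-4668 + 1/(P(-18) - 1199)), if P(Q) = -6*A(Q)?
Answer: -1030184/4588645 ≈ -0.22451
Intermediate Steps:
A(x) = 2*x
P(Q) = -12*Q
(-3234 + 4282)/(-4668 + 1/(P(-18) - 1199)) = (-3234 + 4282)/(-4668 + 1/(-12*(-18) - 1199)) = 1048/(-4668 + 1/(216 - 1199)) = 1048/(-4668 + 1/(-983)) = 1048/(-4668 - 1/983) = 1048/(-4588645/983) = 1048*(-983/4588645) = -1030184/4588645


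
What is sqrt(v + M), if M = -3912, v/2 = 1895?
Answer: I*sqrt(122) ≈ 11.045*I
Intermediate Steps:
v = 3790 (v = 2*1895 = 3790)
sqrt(v + M) = sqrt(3790 - 3912) = sqrt(-122) = I*sqrt(122)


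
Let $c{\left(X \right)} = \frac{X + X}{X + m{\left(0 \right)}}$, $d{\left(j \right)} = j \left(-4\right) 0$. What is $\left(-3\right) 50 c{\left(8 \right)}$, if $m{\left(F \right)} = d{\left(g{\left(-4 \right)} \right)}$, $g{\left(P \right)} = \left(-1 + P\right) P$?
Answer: $-300$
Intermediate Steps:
$g{\left(P \right)} = P \left(-1 + P\right)$
$d{\left(j \right)} = 0$ ($d{\left(j \right)} = - 4 j 0 = 0$)
$m{\left(F \right)} = 0$
$c{\left(X \right)} = 2$ ($c{\left(X \right)} = \frac{X + X}{X + 0} = \frac{2 X}{X} = 2$)
$\left(-3\right) 50 c{\left(8 \right)} = \left(-3\right) 50 \cdot 2 = \left(-150\right) 2 = -300$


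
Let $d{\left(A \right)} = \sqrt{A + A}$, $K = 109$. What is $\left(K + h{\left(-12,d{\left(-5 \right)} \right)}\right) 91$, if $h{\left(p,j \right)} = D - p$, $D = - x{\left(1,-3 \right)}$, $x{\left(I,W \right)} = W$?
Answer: $11284$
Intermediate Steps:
$D = 3$ ($D = \left(-1\right) \left(-3\right) = 3$)
$d{\left(A \right)} = \sqrt{2} \sqrt{A}$ ($d{\left(A \right)} = \sqrt{2 A} = \sqrt{2} \sqrt{A}$)
$h{\left(p,j \right)} = 3 - p$
$\left(K + h{\left(-12,d{\left(-5 \right)} \right)}\right) 91 = \left(109 + \left(3 - -12\right)\right) 91 = \left(109 + \left(3 + 12\right)\right) 91 = \left(109 + 15\right) 91 = 124 \cdot 91 = 11284$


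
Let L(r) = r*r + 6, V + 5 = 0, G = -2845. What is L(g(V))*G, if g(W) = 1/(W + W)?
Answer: -341969/20 ≈ -17098.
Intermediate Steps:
V = -5 (V = -5 + 0 = -5)
g(W) = 1/(2*W)
L(r) = 6 + r**2 (L(r) = r**2 + 6 = 6 + r**2)
L(g(V))*G = (6 + ((1/2)/(-5))**2)*(-2845) = (6 + ((1/2)*(-1/5))**2)*(-2845) = (6 + (-1/10)**2)*(-2845) = (6 + 1/100)*(-2845) = (601/100)*(-2845) = -341969/20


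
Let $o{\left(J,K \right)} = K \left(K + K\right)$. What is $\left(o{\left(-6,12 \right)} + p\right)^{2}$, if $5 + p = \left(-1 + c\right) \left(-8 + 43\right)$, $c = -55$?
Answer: $2812329$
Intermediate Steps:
$p = -1965$ ($p = -5 + \left(-1 - 55\right) \left(-8 + 43\right) = -5 - 1960 = -1965$)
$o{\left(J,K \right)} = 2 K^{2}$ ($o{\left(J,K \right)} = K 2 K = 2 K^{2}$)
$\left(o{\left(-6,12 \right)} + p\right)^{2} = \left(2 \cdot 12^{2} - 1965\right)^{2} = \left(2 \cdot 144 - 1965\right)^{2} = \left(288 - 1965\right)^{2} = \left(-1677\right)^{2} = 2812329$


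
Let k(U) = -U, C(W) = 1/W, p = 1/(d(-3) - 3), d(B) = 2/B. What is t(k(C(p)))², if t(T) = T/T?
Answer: 1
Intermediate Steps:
p = -3/11 (p = 1/(2/(-3) - 3) = 1/(2*(-⅓) - 3) = 1/(-⅔ - 3) = 1/(-11/3) = -3/11 ≈ -0.27273)
t(T) = 1
t(k(C(p)))² = 1² = 1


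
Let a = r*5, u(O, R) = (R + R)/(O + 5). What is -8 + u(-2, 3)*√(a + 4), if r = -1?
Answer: -8 + 2*I ≈ -8.0 + 2.0*I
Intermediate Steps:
u(O, R) = 2*R/(5 + O) (u(O, R) = (2*R)/(5 + O) = 2*R/(5 + O))
a = -5 (a = -1*5 = -5)
-8 + u(-2, 3)*√(a + 4) = -8 + (2*3/(5 - 2))*√(-5 + 4) = -8 + (2*3/3)*√(-1) = -8 + (2*3*(⅓))*I = -8 + 2*I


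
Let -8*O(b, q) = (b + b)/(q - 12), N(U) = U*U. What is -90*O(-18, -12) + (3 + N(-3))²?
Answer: 1287/8 ≈ 160.88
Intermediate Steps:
N(U) = U²
O(b, q) = -b/(4*(-12 + q)) (O(b, q) = -(b + b)/(8*(q - 12)) = -2*b/(8*(-12 + q)) = -b/(4*(-12 + q)))
-90*O(-18, -12) + (3 + N(-3))² = -(-90)*(-18)/(-48 + 4*(-12)) + (3 + (-3)²)² = -(-90)*(-18)/(-48 - 48) + (3 + 9)² = -(-90)*(-18)/(-96) + 12² = -(-90)*(-18)*(-1)/96 + 144 = -90*(-3/16) + 144 = 135/8 + 144 = 1287/8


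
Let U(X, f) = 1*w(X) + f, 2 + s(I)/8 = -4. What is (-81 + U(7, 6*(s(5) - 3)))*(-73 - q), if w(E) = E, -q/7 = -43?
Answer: 142120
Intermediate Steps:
q = 301 (q = -7*(-43) = 301)
s(I) = -48 (s(I) = -16 + 8*(-4) = -16 - 32 = -48)
U(X, f) = X + f (U(X, f) = 1*X + f = X + f)
(-81 + U(7, 6*(s(5) - 3)))*(-73 - q) = (-81 + (7 + 6*(-48 - 3)))*(-73 - 1*301) = (-81 + (7 + 6*(-51)))*(-73 - 301) = (-81 + (7 - 306))*(-374) = (-81 - 299)*(-374) = -380*(-374) = 142120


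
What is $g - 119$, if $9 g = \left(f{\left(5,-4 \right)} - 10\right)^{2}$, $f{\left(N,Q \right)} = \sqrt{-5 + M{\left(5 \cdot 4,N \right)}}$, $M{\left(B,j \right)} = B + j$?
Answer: $- \frac{317}{3} - \frac{40 \sqrt{5}}{9} \approx -115.6$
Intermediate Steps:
$f{\left(N,Q \right)} = \sqrt{15 + N}$ ($f{\left(N,Q \right)} = \sqrt{-5 + \left(5 \cdot 4 + N\right)} = \sqrt{-5 + \left(20 + N\right)} = \sqrt{15 + N}$)
$g = \frac{\left(-10 + 2 \sqrt{5}\right)^{2}}{9}$ ($g = \frac{\left(\sqrt{15 + 5} - 10\right)^{2}}{9} = \frac{\left(\sqrt{20} - 10\right)^{2}}{9} = \frac{\left(2 \sqrt{5} - 10\right)^{2}}{9} = \frac{\left(-10 + 2 \sqrt{5}\right)^{2}}{9} \approx 3.3953$)
$g - 119 = \left(\frac{40}{3} - \frac{40 \sqrt{5}}{9}\right) - 119 = - \frac{317}{3} - \frac{40 \sqrt{5}}{9}$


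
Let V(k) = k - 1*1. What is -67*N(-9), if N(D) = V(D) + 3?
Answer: 469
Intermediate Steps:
V(k) = -1 + k (V(k) = k - 1 = -1 + k)
N(D) = 2 + D (N(D) = (-1 + D) + 3 = 2 + D)
-67*N(-9) = -67*(2 - 9) = -67*(-7) = 469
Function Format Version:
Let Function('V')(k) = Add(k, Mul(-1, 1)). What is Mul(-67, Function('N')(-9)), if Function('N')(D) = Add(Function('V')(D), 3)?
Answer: 469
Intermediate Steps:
Function('V')(k) = Add(-1, k) (Function('V')(k) = Add(k, -1) = Add(-1, k))
Function('N')(D) = Add(2, D) (Function('N')(D) = Add(Add(-1, D), 3) = Add(2, D))
Mul(-67, Function('N')(-9)) = Mul(-67, Add(2, -9)) = Mul(-67, -7) = 469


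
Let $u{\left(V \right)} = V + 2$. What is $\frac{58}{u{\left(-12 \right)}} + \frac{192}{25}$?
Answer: $\frac{47}{25} \approx 1.88$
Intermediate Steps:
$u{\left(V \right)} = 2 + V$
$\frac{58}{u{\left(-12 \right)}} + \frac{192}{25} = \frac{58}{2 - 12} + \frac{192}{25} = \frac{58}{-10} + 192 \cdot \frac{1}{25} = 58 \left(- \frac{1}{10}\right) + \frac{192}{25} = - \frac{29}{5} + \frac{192}{25} = \frac{47}{25}$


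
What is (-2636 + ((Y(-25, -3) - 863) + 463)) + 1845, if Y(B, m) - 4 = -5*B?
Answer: -1062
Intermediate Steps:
Y(B, m) = 4 - 5*B
(-2636 + ((Y(-25, -3) - 863) + 463)) + 1845 = (-2636 + (((4 - 5*(-25)) - 863) + 463)) + 1845 = (-2636 + (((4 + 125) - 863) + 463)) + 1845 = (-2636 + ((129 - 863) + 463)) + 1845 = (-2636 + (-734 + 463)) + 1845 = (-2636 - 271) + 1845 = -2907 + 1845 = -1062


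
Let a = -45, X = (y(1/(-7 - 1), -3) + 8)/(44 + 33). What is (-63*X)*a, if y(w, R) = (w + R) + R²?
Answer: 44955/88 ≈ 510.85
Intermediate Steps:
y(w, R) = R + w + R² (y(w, R) = (R + w) + R² = R + w + R²)
X = 111/616 (X = ((-3 + 1/(-7 - 1) + (-3)²) + 8)/(44 + 33) = ((-3 + 1/(-8) + 9) + 8)/77 = ((-3 - ⅛ + 9) + 8)*(1/77) = (47/8 + 8)*(1/77) = (111/8)*(1/77) = 111/616 ≈ 0.18019)
(-63*X)*a = -63*111/616*(-45) = -999/88*(-45) = 44955/88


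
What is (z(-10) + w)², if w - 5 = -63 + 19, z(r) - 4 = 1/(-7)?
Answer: 60516/49 ≈ 1235.0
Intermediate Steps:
z(r) = 27/7 (z(r) = 4 + 1/(-7) = 4 - ⅐ = 27/7)
w = -39 (w = 5 + (-63 + 19) = 5 - 44 = -39)
(z(-10) + w)² = (27/7 - 39)² = (-246/7)² = 60516/49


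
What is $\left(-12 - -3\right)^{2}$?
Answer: $81$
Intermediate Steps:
$\left(-12 - -3\right)^{2} = \left(-12 + \left(5 - 2\right)\right)^{2} = \left(-12 + 3\right)^{2} = \left(-9\right)^{2} = 81$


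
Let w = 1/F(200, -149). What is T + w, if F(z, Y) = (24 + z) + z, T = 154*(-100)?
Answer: -6529599/424 ≈ -15400.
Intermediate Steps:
T = -15400
F(z, Y) = 24 + 2*z
w = 1/424 (w = 1/(24 + 2*200) = 1/(24 + 400) = 1/424 ≈ 0.0023585)
T + w = -15400 + 1/424 = -6529599/424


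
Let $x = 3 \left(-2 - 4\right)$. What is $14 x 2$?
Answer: $-504$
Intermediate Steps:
$x = -18$ ($x = 3 \left(-6\right) = -18$)
$14 x 2 = 14 \left(-18\right) 2 = \left(-252\right) 2 = -504$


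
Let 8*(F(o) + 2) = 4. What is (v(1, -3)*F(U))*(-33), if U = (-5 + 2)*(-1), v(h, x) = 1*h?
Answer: 99/2 ≈ 49.500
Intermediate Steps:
v(h, x) = h
U = 3 (U = -3*(-1) = 3)
F(o) = -3/2 (F(o) = -2 + (⅛)*4 = -2 + ½ = -3/2)
(v(1, -3)*F(U))*(-33) = (1*(-3/2))*(-33) = -3/2*(-33) = 99/2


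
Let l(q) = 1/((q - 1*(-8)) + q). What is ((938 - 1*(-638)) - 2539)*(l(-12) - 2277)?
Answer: 35084979/16 ≈ 2.1928e+6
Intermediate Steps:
l(q) = 1/(8 + 2*q) (l(q) = 1/((q + 8) + q) = 1/((8 + q) + q) = 1/(8 + 2*q))
((938 - 1*(-638)) - 2539)*(l(-12) - 2277) = ((938 - 1*(-638)) - 2539)*(1/(2*(4 - 12)) - 2277) = ((938 + 638) - 2539)*((1/2)/(-8) - 2277) = (1576 - 2539)*((1/2)*(-1/8) - 2277) = -963*(-1/16 - 2277) = -963*(-36433/16) = 35084979/16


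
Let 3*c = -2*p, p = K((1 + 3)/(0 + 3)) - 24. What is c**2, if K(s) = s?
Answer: 18496/81 ≈ 228.35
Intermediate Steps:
p = -68/3 (p = (1 + 3)/(0 + 3) - 24 = 4/3 - 24 = -68/3 ≈ -22.667)
c = 136/9 (c = (-2*(-68/3))/3 = (1/3)*(136/3) = 136/9 ≈ 15.111)
c**2 = (136/9)**2 = 18496/81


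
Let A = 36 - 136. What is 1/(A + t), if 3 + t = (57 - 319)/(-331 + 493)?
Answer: -81/8474 ≈ -0.0095586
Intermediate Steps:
t = -374/81 (t = -3 + (57 - 319)/(-331 + 493) = -3 - 262/162 = -3 - 262*1/162 = -3 - 131/81 = -374/81 ≈ -4.6173)
A = -100
1/(A + t) = 1/(-100 - 374/81) = 1/(-8474/81) = -81/8474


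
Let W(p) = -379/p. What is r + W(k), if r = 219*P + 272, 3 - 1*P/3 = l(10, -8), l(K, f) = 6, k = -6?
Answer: -9815/6 ≈ -1635.8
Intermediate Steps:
P = -9 (P = 9 - 3*6 = 9 - 18 = -9)
r = -1699 (r = 219*(-9) + 272 = -1971 + 272 = -1699)
r + W(k) = -1699 - 379/(-6) = -1699 - 379*(-1/6) = -1699 + 379/6 = -9815/6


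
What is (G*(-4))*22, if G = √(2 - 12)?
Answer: -88*I*√10 ≈ -278.28*I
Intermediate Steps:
G = I*√10 (G = √(-10) = I*√10 ≈ 3.1623*I)
(G*(-4))*22 = ((I*√10)*(-4))*22 = -4*I*√10*22 = -88*I*√10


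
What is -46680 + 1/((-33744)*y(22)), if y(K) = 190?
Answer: -299282284801/6411360 ≈ -46680.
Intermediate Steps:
-46680 + 1/((-33744)*y(22)) = -46680 + 1/(-33744*190) = -46680 - 1/33744*1/190 = -46680 - 1/6411360 = -299282284801/6411360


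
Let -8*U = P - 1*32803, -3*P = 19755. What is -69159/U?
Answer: -138318/9847 ≈ -14.047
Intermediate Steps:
P = -6585 (P = -1/3*19755 = -6585)
U = 9847/2 (U = -(-6585 - 1*32803)/8 = -(-6585 - 32803)/8 = -1/8*(-39388) = 9847/2 ≈ 4923.5)
-69159/U = -69159/9847/2 = -69159*2/9847 = -138318/9847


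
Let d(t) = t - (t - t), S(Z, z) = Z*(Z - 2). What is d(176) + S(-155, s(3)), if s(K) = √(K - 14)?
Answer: 24511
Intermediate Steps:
s(K) = √(-14 + K)
S(Z, z) = Z*(-2 + Z)
d(t) = t (d(t) = t - 1*0 = t + 0 = t)
d(176) + S(-155, s(3)) = 176 - 155*(-2 - 155) = 176 - 155*(-157) = 176 + 24335 = 24511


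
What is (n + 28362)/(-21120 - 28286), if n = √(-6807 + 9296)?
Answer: -14181/24703 - √2489/49406 ≈ -0.57507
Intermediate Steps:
n = √2489 ≈ 49.890
(n + 28362)/(-21120 - 28286) = (√2489 + 28362)/(-21120 - 28286) = (28362 + √2489)/(-49406) = (28362 + √2489)*(-1/49406) = -14181/24703 - √2489/49406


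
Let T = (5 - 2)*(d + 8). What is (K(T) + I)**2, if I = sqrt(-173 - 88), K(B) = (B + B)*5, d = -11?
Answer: 7839 - 540*I*sqrt(29) ≈ 7839.0 - 2908.0*I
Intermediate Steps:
T = -9 (T = (5 - 2)*(-11 + 8) = 3*(-3) = -9)
K(B) = 10*B (K(B) = (2*B)*5 = 10*B)
I = 3*I*sqrt(29) (I = sqrt(-261) = 3*I*sqrt(29) ≈ 16.155*I)
(K(T) + I)**2 = (10*(-9) + 3*I*sqrt(29))**2 = (-90 + 3*I*sqrt(29))**2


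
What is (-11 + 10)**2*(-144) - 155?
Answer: -299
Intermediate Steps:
(-11 + 10)**2*(-144) - 155 = (-1)**2*(-144) - 155 = 1*(-144) - 155 = -144 - 155 = -299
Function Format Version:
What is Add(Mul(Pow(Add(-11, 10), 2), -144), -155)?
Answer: -299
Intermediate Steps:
Add(Mul(Pow(Add(-11, 10), 2), -144), -155) = Add(Mul(Pow(-1, 2), -144), -155) = Add(Mul(1, -144), -155) = Add(-144, -155) = -299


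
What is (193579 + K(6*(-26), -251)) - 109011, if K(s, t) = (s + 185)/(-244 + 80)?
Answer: 13869123/164 ≈ 84568.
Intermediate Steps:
K(s, t) = -185/164 - s/164 (K(s, t) = (185 + s)/(-164) = (185 + s)*(-1/164) = -185/164 - s/164)
(193579 + K(6*(-26), -251)) - 109011 = (193579 + (-185/164 - 3*(-26)/82)) - 109011 = (193579 + (-185/164 - 1/164*(-156))) - 109011 = (193579 + (-185/164 + 39/41)) - 109011 = (193579 - 29/164) - 109011 = 31746927/164 - 109011 = 13869123/164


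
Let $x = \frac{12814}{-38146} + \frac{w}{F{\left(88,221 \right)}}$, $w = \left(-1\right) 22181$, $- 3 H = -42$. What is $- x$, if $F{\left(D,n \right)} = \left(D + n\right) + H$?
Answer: $\frac{425127674}{6160579} \approx 69.008$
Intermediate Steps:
$H = 14$ ($H = \left(- \frac{1}{3}\right) \left(-42\right) = 14$)
$F{\left(D,n \right)} = 14 + D + n$ ($F{\left(D,n \right)} = \left(D + n\right) + 14 = 14 + D + n$)
$w = -22181$
$x = - \frac{425127674}{6160579}$ ($x = \frac{12814}{-38146} - \frac{22181}{14 + 88 + 221} = 12814 \left(- \frac{1}{38146}\right) - \frac{22181}{323} = - \frac{6407}{19073} - \frac{22181}{323} = - \frac{425127674}{6160579} \approx -69.008$)
$- x = \left(-1\right) \left(- \frac{425127674}{6160579}\right) = \frac{425127674}{6160579}$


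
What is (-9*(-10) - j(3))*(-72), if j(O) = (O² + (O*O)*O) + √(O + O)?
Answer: -3888 + 72*√6 ≈ -3711.6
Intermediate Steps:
j(O) = O² + O³ + √2*√O (j(O) = (O² + O²*O) + √(2*O) = (O² + O³) + √2*√O = O² + O³ + √2*√O)
(-9*(-10) - j(3))*(-72) = (-9*(-10) - (3² + 3³ + √2*√3))*(-72) = (90 - (9 + 27 + √6))*(-72) = (90 - (36 + √6))*(-72) = (90 + (-36 - √6))*(-72) = (54 - √6)*(-72) = -3888 + 72*√6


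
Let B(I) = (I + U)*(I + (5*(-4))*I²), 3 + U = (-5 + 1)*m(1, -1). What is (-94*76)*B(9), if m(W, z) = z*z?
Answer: 23017968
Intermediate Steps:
m(W, z) = z²
U = -7 (U = -3 + (-5 + 1)*(-1)² = -3 - 4*1 = -3 - 4 = -7)
B(I) = (-7 + I)*(I - 20*I²) (B(I) = (I - 7)*(I + (5*(-4))*I²) = (-7 + I)*(I - 20*I²))
(-94*76)*B(9) = (-94*76)*(9*(-7 - 20*9² + 141*9)) = -64296*(-7 - 20*81 + 1269) = -64296*(-7 - 1620 + 1269) = -64296*(-358) = -7144*(-3222) = 23017968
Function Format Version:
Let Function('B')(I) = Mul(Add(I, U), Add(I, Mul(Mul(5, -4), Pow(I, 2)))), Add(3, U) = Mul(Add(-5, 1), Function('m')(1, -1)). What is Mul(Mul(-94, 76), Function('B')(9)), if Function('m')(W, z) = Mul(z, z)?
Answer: 23017968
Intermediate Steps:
Function('m')(W, z) = Pow(z, 2)
U = -7 (U = Add(-3, Mul(Add(-5, 1), Pow(-1, 2))) = Add(-3, Mul(-4, 1)) = Add(-3, -4) = -7)
Function('B')(I) = Mul(Add(-7, I), Add(I, Mul(-20, Pow(I, 2)))) (Function('B')(I) = Mul(Add(I, -7), Add(I, Mul(Mul(5, -4), Pow(I, 2)))) = Mul(Add(-7, I), Add(I, Mul(-20, Pow(I, 2)))))
Mul(Mul(-94, 76), Function('B')(9)) = Mul(Mul(-94, 76), Mul(9, Add(-7, Mul(-20, Pow(9, 2)), Mul(141, 9)))) = Mul(-7144, Mul(9, Add(-7, Mul(-20, 81), 1269))) = Mul(-7144, Mul(9, Add(-7, -1620, 1269))) = Mul(-7144, Mul(9, -358)) = Mul(-7144, -3222) = 23017968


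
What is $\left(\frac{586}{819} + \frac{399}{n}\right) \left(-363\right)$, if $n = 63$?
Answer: $- \frac{698533}{273} \approx -2558.7$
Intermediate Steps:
$\left(\frac{586}{819} + \frac{399}{n}\right) \left(-363\right) = \left(\frac{586}{819} + \frac{399}{63}\right) \left(-363\right) = \left(586 \cdot \frac{1}{819} + 399 \cdot \frac{1}{63}\right) \left(-363\right) = \left(\frac{586}{819} + \frac{19}{3}\right) \left(-363\right) = \frac{5773}{819} \left(-363\right) = - \frac{698533}{273}$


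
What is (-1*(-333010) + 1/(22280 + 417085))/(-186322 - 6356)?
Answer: -146312938651/84655969470 ≈ -1.7283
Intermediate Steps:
(-1*(-333010) + 1/(22280 + 417085))/(-186322 - 6356) = (333010 + 1/439365)/(-192678) = (333010 + 1/439365)*(-1/192678) = (146312938651/439365)*(-1/192678) = -146312938651/84655969470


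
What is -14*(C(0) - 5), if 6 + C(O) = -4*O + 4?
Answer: 98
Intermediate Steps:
C(O) = -2 - 4*O (C(O) = -6 + (-4*O + 4) = -6 + (4 - 4*O) = -2 - 4*O)
-14*(C(0) - 5) = -14*((-2 - 4*0) - 5) = -14*((-2 + 0) - 5) = -14*(-2 - 5) = -14*(-7) = 98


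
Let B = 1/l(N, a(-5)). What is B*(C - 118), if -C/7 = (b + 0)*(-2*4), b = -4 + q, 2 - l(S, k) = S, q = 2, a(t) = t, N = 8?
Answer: 115/3 ≈ 38.333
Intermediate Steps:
l(S, k) = 2 - S
B = -⅙ (B = 1/(2 - 1*8) = 1/(2 - 8) = 1/(-6) = -⅙ ≈ -0.16667)
b = -2 (b = -4 + 2 = -2)
C = -112 (C = -7*(-2 + 0)*(-2*4) = -(-14)*(-8) = -7*16 = -112)
B*(C - 118) = -(-112 - 118)/6 = -⅙*(-230) = 115/3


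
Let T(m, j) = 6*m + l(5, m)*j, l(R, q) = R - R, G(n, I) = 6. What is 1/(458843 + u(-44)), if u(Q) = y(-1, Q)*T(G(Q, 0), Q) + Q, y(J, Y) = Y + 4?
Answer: 1/457359 ≈ 2.1865e-6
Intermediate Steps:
y(J, Y) = 4 + Y
l(R, q) = 0
T(m, j) = 6*m (T(m, j) = 6*m + 0*j = 6*m + 0 = 6*m)
u(Q) = 144 + 37*Q (u(Q) = (4 + Q)*(6*6) + Q = (4 + Q)*36 + Q = (144 + 36*Q) + Q = 144 + 37*Q)
1/(458843 + u(-44)) = 1/(458843 + (144 + 37*(-44))) = 1/(458843 + (144 - 1628)) = 1/(458843 - 1484) = 1/457359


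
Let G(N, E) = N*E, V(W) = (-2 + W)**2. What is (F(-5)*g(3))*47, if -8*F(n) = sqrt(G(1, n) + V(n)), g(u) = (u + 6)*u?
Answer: -1269*sqrt(11)/4 ≈ -1052.2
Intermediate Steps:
g(u) = u*(6 + u) (g(u) = (6 + u)*u = u*(6 + u))
G(N, E) = E*N
F(n) = -sqrt(n + (-2 + n)**2)/8 (F(n) = -sqrt(n*1 + (-2 + n)**2)/8 = -sqrt(n + (-2 + n)**2)/8)
(F(-5)*g(3))*47 = ((-sqrt(-5 + (-2 - 5)**2)/8)*(3*(6 + 3)))*47 = ((-sqrt(-5 + (-7)**2)/8)*(3*9))*47 = (-sqrt(-5 + 49)/8*27)*47 = (-sqrt(11)/4*27)*47 = -27*sqrt(11)/4*47 = -1269*sqrt(11)/4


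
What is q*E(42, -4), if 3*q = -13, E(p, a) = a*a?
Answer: -208/3 ≈ -69.333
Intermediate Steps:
E(p, a) = a²
q = -13/3 (q = (⅓)*(-13) = -13/3 ≈ -4.3333)
q*E(42, -4) = -13/3*(-4)² = -13/3*16 = -208/3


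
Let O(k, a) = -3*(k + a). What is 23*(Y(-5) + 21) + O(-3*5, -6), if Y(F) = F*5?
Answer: -29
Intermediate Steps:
Y(F) = 5*F
O(k, a) = -3*a - 3*k (O(k, a) = -3*(a + k) = -3*a - 3*k)
23*(Y(-5) + 21) + O(-3*5, -6) = 23*(5*(-5) + 21) + (-3*(-6) - (-9)*5) = 23*(-25 + 21) + (18 - 3*(-15)) = 23*(-4) + (18 + 45) = -92 + 63 = -29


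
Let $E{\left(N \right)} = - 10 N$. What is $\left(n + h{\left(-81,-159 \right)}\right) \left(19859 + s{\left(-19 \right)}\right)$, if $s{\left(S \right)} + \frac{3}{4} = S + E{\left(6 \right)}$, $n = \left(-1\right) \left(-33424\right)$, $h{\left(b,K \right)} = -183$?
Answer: $\frac{2629928197}{4} \approx 6.5748 \cdot 10^{8}$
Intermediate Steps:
$n = 33424$
$s{\left(S \right)} = - \frac{243}{4} + S$ ($s{\left(S \right)} = - \frac{3}{4} + \left(S - 60\right) = - \frac{3}{4} + \left(-60 + S\right) = - \frac{243}{4} + S$)
$\left(n + h{\left(-81,-159 \right)}\right) \left(19859 + s{\left(-19 \right)}\right) = \left(33424 - 183\right) \left(19859 - \frac{319}{4}\right) = 33241 \left(19859 - \frac{319}{4}\right) = 33241 \cdot \frac{79117}{4} = \frac{2629928197}{4}$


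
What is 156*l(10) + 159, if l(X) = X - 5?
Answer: 939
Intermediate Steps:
l(X) = -5 + X
156*l(10) + 159 = 156*(-5 + 10) + 159 = 156*5 + 159 = 780 + 159 = 939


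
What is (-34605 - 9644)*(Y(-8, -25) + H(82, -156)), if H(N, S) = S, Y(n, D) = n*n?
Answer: 4070908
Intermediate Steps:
Y(n, D) = n²
(-34605 - 9644)*(Y(-8, -25) + H(82, -156)) = (-34605 - 9644)*((-8)² - 156) = -44249*(64 - 156) = -44249*(-92) = 4070908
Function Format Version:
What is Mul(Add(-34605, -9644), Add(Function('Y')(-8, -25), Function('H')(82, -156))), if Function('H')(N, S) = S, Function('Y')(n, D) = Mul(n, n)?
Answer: 4070908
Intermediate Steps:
Function('Y')(n, D) = Pow(n, 2)
Mul(Add(-34605, -9644), Add(Function('Y')(-8, -25), Function('H')(82, -156))) = Mul(Add(-34605, -9644), Add(Pow(-8, 2), -156)) = Mul(-44249, Add(64, -156)) = Mul(-44249, -92) = 4070908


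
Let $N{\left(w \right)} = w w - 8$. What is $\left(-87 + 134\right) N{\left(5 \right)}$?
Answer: $799$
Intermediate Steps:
$N{\left(w \right)} = -8 + w^{2}$ ($N{\left(w \right)} = w^{2} - 8 = -8 + w^{2}$)
$\left(-87 + 134\right) N{\left(5 \right)} = \left(-87 + 134\right) \left(-8 + 5^{2}\right) = 47 \left(-8 + 25\right) = 47 \cdot 17 = 799$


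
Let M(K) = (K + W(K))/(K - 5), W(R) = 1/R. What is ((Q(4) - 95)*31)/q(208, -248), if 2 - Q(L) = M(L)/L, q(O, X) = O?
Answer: -45601/3328 ≈ -13.702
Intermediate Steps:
M(K) = (K + 1/K)/(-5 + K) (M(K) = (K + 1/K)/(K - 5) = (K + 1/K)/(-5 + K))
Q(L) = 2 - (1 + L²)/(L²*(-5 + L)) (Q(L) = 2 - (1 + L²)/(L*(-5 + L))/L = 2 - (1 + L²)/(L²*(-5 + L)))
((Q(4) - 95)*31)/q(208, -248) = (((-1 - 11*4² + 2*4³)/(4²*(-5 + 4)) - 95)*31)/208 = (((1/16)*(-1 - 11*16 + 2*64)/(-1) - 95)*31)*(1/208) = (((1/16)*(-1)*(-1 - 176 + 128) - 95)*31)*(1/208) = (((1/16)*(-1)*(-49) - 95)*31)*(1/208) = ((49/16 - 95)*31)*(1/208) = -1471/16*31*(1/208) = -45601/16*1/208 = -45601/3328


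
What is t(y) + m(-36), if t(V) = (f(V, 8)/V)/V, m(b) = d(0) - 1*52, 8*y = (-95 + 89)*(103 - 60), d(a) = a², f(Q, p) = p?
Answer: -865204/16641 ≈ -51.992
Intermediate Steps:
y = -129/4 (y = ((-95 + 89)*(103 - 60))/8 = (-6*43)/8 = (⅛)*(-258) = -129/4 ≈ -32.250)
m(b) = -52 (m(b) = 0² - 1*52 = 0 - 52 = -52)
t(V) = 8/V² (t(V) = (8/V)/V = 8/V²)
t(y) + m(-36) = 8/(-129/4)² - 52 = 8*(16/16641) - 52 = 128/16641 - 52 = -865204/16641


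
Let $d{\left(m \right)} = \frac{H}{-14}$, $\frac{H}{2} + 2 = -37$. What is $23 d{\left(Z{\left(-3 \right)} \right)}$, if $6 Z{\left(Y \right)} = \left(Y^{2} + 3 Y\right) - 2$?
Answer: $\frac{897}{7} \approx 128.14$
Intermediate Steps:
$H = -78$ ($H = -4 + 2 \left(-37\right) = -4 - 74 = -78$)
$Z{\left(Y \right)} = - \frac{1}{3} + \frac{Y}{2} + \frac{Y^{2}}{6}$ ($Z{\left(Y \right)} = \frac{\left(Y^{2} + 3 Y\right) - 2}{6} = \frac{-2 + Y^{2} + 3 Y}{6} = - \frac{1}{3} + \frac{Y}{2} + \frac{Y^{2}}{6}$)
$d{\left(m \right)} = \frac{39}{7}$ ($d{\left(m \right)} = - \frac{78}{-14} = \left(-78\right) \left(- \frac{1}{14}\right) = \frac{39}{7}$)
$23 d{\left(Z{\left(-3 \right)} \right)} = 23 \cdot \frac{39}{7} = \frac{897}{7}$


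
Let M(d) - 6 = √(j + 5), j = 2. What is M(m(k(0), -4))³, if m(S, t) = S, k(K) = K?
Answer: (6 + √7)³ ≈ 646.26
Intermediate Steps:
M(d) = 6 + √7 (M(d) = 6 + √(2 + 5) = 6 + √7)
M(m(k(0), -4))³ = (6 + √7)³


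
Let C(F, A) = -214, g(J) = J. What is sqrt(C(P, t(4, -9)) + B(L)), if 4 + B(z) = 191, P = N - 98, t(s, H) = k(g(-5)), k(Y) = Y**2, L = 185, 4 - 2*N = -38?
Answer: 3*I*sqrt(3) ≈ 5.1962*I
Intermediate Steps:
N = 21 (N = 2 - 1/2*(-38) = 2 + 19 = 21)
t(s, H) = 25 (t(s, H) = (-5)**2 = 25)
P = -77 (P = 21 - 98 = -77)
B(z) = 187 (B(z) = -4 + 191 = 187)
sqrt(C(P, t(4, -9)) + B(L)) = sqrt(-214 + 187) = sqrt(-27) = 3*I*sqrt(3)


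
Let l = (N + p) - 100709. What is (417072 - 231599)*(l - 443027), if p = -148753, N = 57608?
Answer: -117753283713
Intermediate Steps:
l = -191854 (l = (57608 - 148753) - 100709 = -91145 - 100709 = -191854)
(417072 - 231599)*(l - 443027) = (417072 - 231599)*(-191854 - 443027) = 185473*(-634881) = -117753283713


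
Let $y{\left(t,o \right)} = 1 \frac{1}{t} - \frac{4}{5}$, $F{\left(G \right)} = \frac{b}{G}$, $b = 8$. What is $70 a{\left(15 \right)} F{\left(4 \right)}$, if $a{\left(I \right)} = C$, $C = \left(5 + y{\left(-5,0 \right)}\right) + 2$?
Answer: $840$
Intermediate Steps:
$F{\left(G \right)} = \frac{8}{G}$
$y{\left(t,o \right)} = - \frac{4}{5} + \frac{1}{t}$ ($y{\left(t,o \right)} = \frac{1}{t} - \frac{4}{5} = - \frac{4}{5} + \frac{1}{t}$)
$C = 6$ ($C = \left(5 - \left(\frac{4}{5} - \frac{1}{-5}\right)\right) + 2 = \left(5 - 1\right) + 2 = 4 + 2 = 6$)
$a{\left(I \right)} = 6$
$70 a{\left(15 \right)} F{\left(4 \right)} = 70 \cdot 6 \cdot \frac{8}{4} = 420 \cdot 8 \cdot \frac{1}{4} = 420 \cdot 2 = 840$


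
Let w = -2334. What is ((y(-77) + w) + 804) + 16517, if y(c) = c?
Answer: 14910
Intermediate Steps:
((y(-77) + w) + 804) + 16517 = ((-77 - 2334) + 804) + 16517 = (-2411 + 804) + 16517 = -1607 + 16517 = 14910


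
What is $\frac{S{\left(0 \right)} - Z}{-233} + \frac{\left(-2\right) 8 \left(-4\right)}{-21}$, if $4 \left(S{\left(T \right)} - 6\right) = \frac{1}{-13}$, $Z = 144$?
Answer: $- \frac{624707}{254436} \approx -2.4553$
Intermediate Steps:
$S{\left(T \right)} = \frac{311}{52}$ ($S{\left(T \right)} = 6 + \frac{1}{4 \left(-13\right)} = 6 + \frac{1}{4} \left(- \frac{1}{13}\right) = 6 - \frac{1}{52} = \frac{311}{52}$)
$\frac{S{\left(0 \right)} - Z}{-233} + \frac{\left(-2\right) 8 \left(-4\right)}{-21} = \frac{\frac{311}{52} - 144}{-233} + \frac{\left(-2\right) 8 \left(-4\right)}{-21} = \left(\frac{311}{52} - 144\right) \left(- \frac{1}{233}\right) + \left(-16\right) \left(-4\right) \left(- \frac{1}{21}\right) = \left(- \frac{7177}{52}\right) \left(- \frac{1}{233}\right) + 64 \left(- \frac{1}{21}\right) = \frac{7177}{12116} - \frac{64}{21} = - \frac{624707}{254436}$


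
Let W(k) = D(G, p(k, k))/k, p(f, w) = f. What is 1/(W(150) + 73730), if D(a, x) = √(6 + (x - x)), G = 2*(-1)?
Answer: 276487500/20385423374999 - 25*√6/20385423374999 ≈ 1.3563e-5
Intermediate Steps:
G = -2
D(a, x) = √6 (D(a, x) = √(6 + 0) = √6)
W(k) = √6/k
1/(W(150) + 73730) = 1/(√6/150 + 73730) = 1/(73730 + √6/150)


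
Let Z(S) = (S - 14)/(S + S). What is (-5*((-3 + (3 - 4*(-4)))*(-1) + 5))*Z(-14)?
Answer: 55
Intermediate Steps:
Z(S) = (-14 + S)/(2*S) (Z(S) = (-14 + S)/((2*S)) = (-14 + S)*(1/(2*S)) = (-14 + S)/(2*S))
(-5*((-3 + (3 - 4*(-4)))*(-1) + 5))*Z(-14) = (-5*((-3 + (3 - 4*(-4)))*(-1) + 5))*((½)*(-14 - 14)/(-14)) = (-5*((-3 + (3 + 16))*(-1) + 5))*((½)*(-1/14)*(-28)) = -5*((-3 + 19)*(-1) + 5)*1 = -5*(16*(-1) + 5)*1 = -5*(-16 + 5)*1 = -5*(-11)*1 = 55*1 = 55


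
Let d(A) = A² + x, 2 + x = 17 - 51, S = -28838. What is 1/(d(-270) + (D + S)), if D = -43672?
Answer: 1/354 ≈ 0.0028249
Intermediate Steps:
x = -36 (x = -2 + (17 - 51) = -2 - 34 = -36)
d(A) = -36 + A² (d(A) = A² - 36 = -36 + A²)
1/(d(-270) + (D + S)) = 1/((-36 + (-270)²) + (-43672 - 28838)) = 1/((-36 + 72900) - 72510) = 1/(72864 - 72510) = 1/354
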